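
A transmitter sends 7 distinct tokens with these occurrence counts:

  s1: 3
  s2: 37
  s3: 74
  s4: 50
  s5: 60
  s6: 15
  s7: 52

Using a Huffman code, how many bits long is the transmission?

757

Merge the two smallest weights repeatedly:
combine s1(3), s6(15) → 18
combine 18, s2(37) → 55
combine s4(50), s7(52) → 102
combine 55, s5(60) → 115
combine s3(74), 102 → 176
combine 115, 176 → 291
Each symbol's bit-cost is frequency × depth; summing gives 757 bits (equivalently 18 + 55 + 102 + 115 + 176 + 291).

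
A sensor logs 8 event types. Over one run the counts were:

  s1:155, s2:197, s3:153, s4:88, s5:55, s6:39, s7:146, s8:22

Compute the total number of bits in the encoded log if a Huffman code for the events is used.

Merge the two smallest weights repeatedly:
merge s8(22) and s6(39): 61
merge s5(55) and 61: 116
merge s4(88) and 116: 204
merge s7(146) and s3(153): 299
merge s1(155) and s2(197): 352
merge 204 and 299: 503
merge 352 and 503: 855
Total encoded bits = sum of merged weights = 61 + 116 + 204 + 299 + 352 + 503 + 855 = 2390.

2390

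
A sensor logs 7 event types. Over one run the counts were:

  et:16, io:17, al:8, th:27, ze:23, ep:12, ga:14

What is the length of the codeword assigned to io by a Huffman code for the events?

3

Build the tree from the bottom:
combine al(8), ep(12) → 20
combine ga(14), et(16) → 30
combine io(17), 20 → 37
combine ze(23), th(27) → 50
combine 30, 37 → 67
combine 50, 67 → 117
io sits 3 levels below the root, so its codeword is 3 bits.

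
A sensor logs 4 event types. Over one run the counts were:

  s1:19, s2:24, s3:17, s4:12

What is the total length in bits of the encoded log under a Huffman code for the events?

Build the Huffman tree bottom-up:
merge s4(12) and s3(17): 29
merge s1(19) and s2(24): 43
merge 29 and 43: 72
Each symbol's bit-cost is frequency × depth; summing gives 144 bits (equivalently 29 + 43 + 72).

144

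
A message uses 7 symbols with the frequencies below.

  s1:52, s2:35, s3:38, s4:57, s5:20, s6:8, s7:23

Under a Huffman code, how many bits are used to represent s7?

Huffman merges, smallest pair first:
merge s6(8) and s5(20): 28
merge s7(23) and 28: 51
merge s2(35) and s3(38): 73
merge 51 and s1(52): 103
merge s4(57) and 73: 130
merge 103 and 130: 233
s7's leaf is at depth 3, giving a 3-bit codeword.

3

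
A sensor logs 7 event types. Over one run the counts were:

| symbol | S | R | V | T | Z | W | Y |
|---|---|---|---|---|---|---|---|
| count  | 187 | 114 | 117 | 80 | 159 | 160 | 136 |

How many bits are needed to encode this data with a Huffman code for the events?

Merge the two smallest weights repeatedly:
merge T(80) and R(114): 194
merge V(117) and Y(136): 253
merge Z(159) and W(160): 319
merge S(187) and 194: 381
merge 253 and 319: 572
merge 381 and 572: 953
Each symbol's bit-cost is frequency × depth; summing gives 2672 bits (equivalently 194 + 253 + 319 + 381 + 572 + 953).

2672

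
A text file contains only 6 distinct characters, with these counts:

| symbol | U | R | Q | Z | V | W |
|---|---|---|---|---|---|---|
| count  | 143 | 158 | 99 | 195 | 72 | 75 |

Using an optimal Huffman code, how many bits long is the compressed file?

1873

Build the Huffman tree bottom-up:
combine V(72), W(75) → 147
combine Q(99), U(143) → 242
combine 147, R(158) → 305
combine Z(195), 242 → 437
combine 305, 437 → 742
Total encoded bits = sum of merged weights = 147 + 242 + 305 + 437 + 742 = 1873.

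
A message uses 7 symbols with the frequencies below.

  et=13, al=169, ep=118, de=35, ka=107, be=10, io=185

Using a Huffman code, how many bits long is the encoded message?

1520

Greedily combine the two least-frequent nodes:
combine be(10), et(13) → 23
combine 23, de(35) → 58
combine 58, ka(107) → 165
combine ep(118), 165 → 283
combine al(169), io(185) → 354
combine 283, 354 → 637
The encoded length is the sum of every internal node's weight: 23 + 58 + 165 + 283 + 354 + 637 = 1520 bits.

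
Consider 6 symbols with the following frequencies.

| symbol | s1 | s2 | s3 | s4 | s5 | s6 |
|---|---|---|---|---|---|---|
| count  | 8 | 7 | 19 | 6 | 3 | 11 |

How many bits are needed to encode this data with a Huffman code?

Merge the two smallest weights repeatedly:
merge s5(3) and s4(6): 9
merge s2(7) and s1(8): 15
merge 9 and s6(11): 20
merge 15 and s3(19): 34
merge 20 and 34: 54
The encoded length is the sum of every internal node's weight: 9 + 15 + 20 + 34 + 54 = 132 bits.

132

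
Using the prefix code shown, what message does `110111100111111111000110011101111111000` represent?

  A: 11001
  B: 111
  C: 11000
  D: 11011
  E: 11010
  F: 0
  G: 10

Read left to right; each codeword is recognised as soon as it completes (prefix code):
  11011→D | 11001→A | 111→B | 111→B | 11000→C | 11001→A | 11011→D | 111→B | 11000→C
Decoded message: DABBCADBC

DABBCADBC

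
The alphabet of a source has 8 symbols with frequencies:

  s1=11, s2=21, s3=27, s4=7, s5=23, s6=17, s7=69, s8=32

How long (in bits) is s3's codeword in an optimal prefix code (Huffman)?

Build the tree from the bottom:
combine s4(7), s1(11) → 18
combine s6(17), 18 → 35
combine s2(21), s5(23) → 44
combine s3(27), s8(32) → 59
combine 35, 44 → 79
combine 59, s7(69) → 128
combine 79, 128 → 207
s3's leaf is at depth 3, giving a 3-bit codeword.

3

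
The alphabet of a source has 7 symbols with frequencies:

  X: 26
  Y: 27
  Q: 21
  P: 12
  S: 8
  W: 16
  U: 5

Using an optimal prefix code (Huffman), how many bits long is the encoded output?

Build the Huffman tree bottom-up:
merge U(5) and S(8): 13
merge P(12) and 13: 25
merge W(16) and Q(21): 37
merge 25 and X(26): 51
merge Y(27) and 37: 64
merge 51 and 64: 115
The encoded length is the sum of every internal node's weight: 13 + 25 + 37 + 51 + 64 + 115 = 305 bits.

305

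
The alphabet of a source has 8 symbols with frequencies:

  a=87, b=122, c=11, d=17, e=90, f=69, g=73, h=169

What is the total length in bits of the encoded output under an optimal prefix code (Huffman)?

Build the Huffman tree bottom-up:
combine c(11), d(17) → 28
combine 28, f(69) → 97
combine g(73), a(87) → 160
combine e(90), 97 → 187
combine b(122), 160 → 282
combine h(169), 187 → 356
combine 282, 356 → 638
The encoded length is the sum of every internal node's weight: 28 + 97 + 160 + 187 + 282 + 356 + 638 = 1748 bits.

1748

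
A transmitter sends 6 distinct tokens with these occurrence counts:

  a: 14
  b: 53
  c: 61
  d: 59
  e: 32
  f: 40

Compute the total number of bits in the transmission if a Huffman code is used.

Merge the two smallest weights repeatedly:
a(14) + e(32) → 46
f(40) + 46 → 86
b(53) + d(59) → 112
c(61) + 86 → 147
112 + 147 → 259
The encoded length is the sum of every internal node's weight: 46 + 86 + 112 + 147 + 259 = 650 bits.

650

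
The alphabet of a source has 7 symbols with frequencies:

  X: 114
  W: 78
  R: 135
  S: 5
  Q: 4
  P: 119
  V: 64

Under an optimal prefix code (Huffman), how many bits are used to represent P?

Build the tree from the bottom:
Q(4) + S(5) → 9
9 + V(64) → 73
73 + W(78) → 151
X(114) + P(119) → 233
R(135) + 151 → 286
233 + 286 → 519
The subtree containing P is merged 2 times, so code length = 2.

2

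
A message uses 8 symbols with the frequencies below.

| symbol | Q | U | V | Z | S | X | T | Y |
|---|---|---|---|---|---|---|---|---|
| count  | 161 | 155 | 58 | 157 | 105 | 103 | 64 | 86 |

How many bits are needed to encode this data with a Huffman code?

Build the Huffman tree bottom-up:
V(58) + T(64) → 122
Y(86) + X(103) → 189
S(105) + 122 → 227
U(155) + Z(157) → 312
Q(161) + 189 → 350
227 + 312 → 539
350 + 539 → 889
Total encoded bits = sum of merged weights = 122 + 189 + 227 + 312 + 350 + 539 + 889 = 2628.

2628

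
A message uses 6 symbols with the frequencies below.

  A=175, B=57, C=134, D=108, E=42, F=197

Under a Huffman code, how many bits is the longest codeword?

Merge the two lowest-weight nodes at each step:
combine E(42), B(57) → 99
combine 99, D(108) → 207
combine C(134), A(175) → 309
combine F(197), 207 → 404
combine 309, 404 → 713
The first pair merged (E, B) ends up deepest, at depth 4.

4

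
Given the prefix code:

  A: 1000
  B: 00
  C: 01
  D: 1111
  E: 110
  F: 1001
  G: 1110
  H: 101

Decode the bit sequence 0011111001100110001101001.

Read left to right; each codeword is recognised as soon as it completes (prefix code):
  00→B | 1111→D | 1001→F | 1001→F | 1000→A | 110→E | 1001→F
Decoded message: BDFFAEF

BDFFAEF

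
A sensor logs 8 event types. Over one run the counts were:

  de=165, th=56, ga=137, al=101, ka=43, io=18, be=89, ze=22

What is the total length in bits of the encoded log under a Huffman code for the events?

1714

Merge the two smallest weights repeatedly:
merge io(18) and ze(22): 40
merge 40 and ka(43): 83
merge th(56) and 83: 139
merge be(89) and al(101): 190
merge ga(137) and 139: 276
merge de(165) and 190: 355
merge 276 and 355: 631
Each symbol's bit-cost is frequency × depth; summing gives 1714 bits (equivalently 40 + 83 + 139 + 190 + 276 + 355 + 631).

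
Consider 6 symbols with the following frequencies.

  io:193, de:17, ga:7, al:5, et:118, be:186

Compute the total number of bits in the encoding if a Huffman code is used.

1047

Greedily combine the two least-frequent nodes:
merge al(5) and ga(7): 12
merge 12 and de(17): 29
merge 29 and et(118): 147
merge 147 and be(186): 333
merge io(193) and 333: 526
The encoded length is the sum of every internal node's weight: 12 + 29 + 147 + 333 + 526 = 1047 bits.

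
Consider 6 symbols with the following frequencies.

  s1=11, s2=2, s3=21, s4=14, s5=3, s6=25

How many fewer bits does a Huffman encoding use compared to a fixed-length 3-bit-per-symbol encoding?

Fixed-length: 3 bits × 76 symbols = 228 bits.
Huffman merges:
s2(2) + s5(3) → 5
5 + s1(11) → 16
s4(14) + 16 → 30
s3(21) + s6(25) → 46
30 + 46 → 76
Huffman total = 5 + 16 + 30 + 46 + 76 = 173 bits.
Saving = 228 − 173 = 55 bits.

55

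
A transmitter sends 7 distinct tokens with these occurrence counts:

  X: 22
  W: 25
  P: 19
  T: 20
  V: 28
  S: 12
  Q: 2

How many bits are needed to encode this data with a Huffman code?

Build the Huffman tree bottom-up:
Q(2) + S(12) → 14
14 + P(19) → 33
T(20) + X(22) → 42
W(25) + V(28) → 53
33 + 42 → 75
53 + 75 → 128
The encoded length is the sum of every internal node's weight: 14 + 33 + 42 + 53 + 75 + 128 = 345 bits.

345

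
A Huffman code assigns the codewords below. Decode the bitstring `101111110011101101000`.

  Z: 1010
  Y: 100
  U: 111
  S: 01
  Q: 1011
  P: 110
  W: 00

QUYUSZW

Read left to right; each codeword is recognised as soon as it completes (prefix code):
  1011→Q | 111→U | 100→Y | 111→U | 01→S | 1010→Z | 00→W
Decoded message: QUYUSZW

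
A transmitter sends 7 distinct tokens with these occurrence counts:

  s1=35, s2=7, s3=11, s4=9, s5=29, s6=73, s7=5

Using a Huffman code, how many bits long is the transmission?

390

Greedily combine the two least-frequent nodes:
combine s7(5), s2(7) → 12
combine s4(9), s3(11) → 20
combine 12, 20 → 32
combine s5(29), 32 → 61
combine s1(35), 61 → 96
combine s6(73), 96 → 169
Total encoded bits = sum of merged weights = 12 + 20 + 32 + 61 + 96 + 169 = 390.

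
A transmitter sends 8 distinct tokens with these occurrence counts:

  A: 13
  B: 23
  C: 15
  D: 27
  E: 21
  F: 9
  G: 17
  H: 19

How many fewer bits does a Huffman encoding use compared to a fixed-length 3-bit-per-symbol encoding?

5

Fixed-length: 3 bits × 144 symbols = 432 bits.
Huffman merges:
combine F(9), A(13) → 22
combine C(15), G(17) → 32
combine H(19), E(21) → 40
combine 22, B(23) → 45
combine D(27), 32 → 59
combine 40, 45 → 85
combine 59, 85 → 144
Huffman total = 22 + 32 + 40 + 45 + 59 + 85 + 144 = 427 bits.
Saving = 432 − 427 = 5 bits.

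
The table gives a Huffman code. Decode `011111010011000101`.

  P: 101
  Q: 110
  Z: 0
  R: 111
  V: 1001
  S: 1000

ZRQVSP

Read left to right; each codeword is recognised as soon as it completes (prefix code):
  0→Z | 111→R | 110→Q | 1001→V | 1000→S | 101→P
Decoded message: ZRQVSP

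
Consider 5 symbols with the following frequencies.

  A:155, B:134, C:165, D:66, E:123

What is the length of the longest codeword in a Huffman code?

Merge the two lowest-weight nodes at each step:
merge D(66) and E(123): 189
merge B(134) and A(155): 289
merge C(165) and 189: 354
merge 289 and 354: 643
The rarest symbols sit at the bottom; the longest codeword is 3 bits.

3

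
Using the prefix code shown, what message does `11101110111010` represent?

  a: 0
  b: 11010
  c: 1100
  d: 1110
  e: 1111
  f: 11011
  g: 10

Read left to right; each codeword is recognised as soon as it completes (prefix code):
  1110→d | 1110→d | 1110→d | 10→g
Decoded message: dddg

dddg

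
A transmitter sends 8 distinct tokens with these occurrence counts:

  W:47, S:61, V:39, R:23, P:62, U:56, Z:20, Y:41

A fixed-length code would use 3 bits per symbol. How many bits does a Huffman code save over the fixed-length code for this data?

Fixed-length: 3 bits × 349 symbols = 1047 bits.
Huffman merges:
combine Z(20), R(23) → 43
combine V(39), Y(41) → 80
combine 43, W(47) → 90
combine U(56), S(61) → 117
combine P(62), 80 → 142
combine 90, 117 → 207
combine 142, 207 → 349
Huffman total = 43 + 80 + 90 + 117 + 142 + 207 + 349 = 1028 bits.
Saving = 1047 − 1028 = 19 bits.

19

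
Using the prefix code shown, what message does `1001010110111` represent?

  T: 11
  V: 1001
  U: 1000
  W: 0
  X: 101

VWXXT

Read left to right; each codeword is recognised as soon as it completes (prefix code):
  1001→V | 0→W | 101→X | 101→X | 11→T
Decoded message: VWXXT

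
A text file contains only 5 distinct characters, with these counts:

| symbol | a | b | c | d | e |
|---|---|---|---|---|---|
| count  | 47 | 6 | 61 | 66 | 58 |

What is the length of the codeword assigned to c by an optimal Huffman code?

2

Huffman merges, smallest pair first:
merge b(6) and a(47): 53
merge 53 and e(58): 111
merge c(61) and d(66): 127
merge 111 and 127: 238
c sits 2 levels below the root, so its codeword is 2 bits.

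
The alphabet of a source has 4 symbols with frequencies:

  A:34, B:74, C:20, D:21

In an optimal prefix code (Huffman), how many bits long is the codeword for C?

Huffman merges, smallest pair first:
combine C(20), D(21) → 41
combine A(34), 41 → 75
combine B(74), 75 → 149
C's leaf is at depth 3, giving a 3-bit codeword.

3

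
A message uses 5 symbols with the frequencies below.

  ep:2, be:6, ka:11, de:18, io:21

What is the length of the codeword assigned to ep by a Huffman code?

Huffman merges, smallest pair first:
combine ep(2), be(6) → 8
combine 8, ka(11) → 19
combine de(18), 19 → 37
combine io(21), 37 → 58
The subtree containing ep is merged 4 times, so code length = 4.

4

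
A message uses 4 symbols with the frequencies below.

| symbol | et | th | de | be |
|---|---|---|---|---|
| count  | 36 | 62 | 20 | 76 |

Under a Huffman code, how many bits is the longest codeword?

3

Merge the two lowest-weight nodes at each step:
merge de(20) and et(36): 56
merge 56 and th(62): 118
merge be(76) and 118: 194
The rarest symbols sit at the bottom; the longest codeword is 3 bits.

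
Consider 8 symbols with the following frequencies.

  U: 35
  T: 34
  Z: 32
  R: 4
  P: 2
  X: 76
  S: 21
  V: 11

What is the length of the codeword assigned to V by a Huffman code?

Repeatedly merge the two smallest:
merge P(2) and R(4): 6
merge 6 and V(11): 17
merge 17 and S(21): 38
merge Z(32) and T(34): 66
merge U(35) and 38: 73
merge 66 and 73: 139
merge X(76) and 139: 215
V's leaf is at depth 5, giving a 5-bit codeword.

5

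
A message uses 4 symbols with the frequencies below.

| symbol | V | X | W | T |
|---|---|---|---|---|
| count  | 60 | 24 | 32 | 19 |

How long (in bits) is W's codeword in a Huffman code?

Huffman merges, smallest pair first:
T(19) + X(24) → 43
W(32) + 43 → 75
V(60) + 75 → 135
W's leaf is at depth 2, giving a 2-bit codeword.

2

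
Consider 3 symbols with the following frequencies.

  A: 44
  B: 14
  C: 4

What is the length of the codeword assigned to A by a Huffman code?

Huffman merges, smallest pair first:
combine C(4), B(14) → 18
combine 18, A(44) → 62
A is merged only at the final step, so code length = 1.

1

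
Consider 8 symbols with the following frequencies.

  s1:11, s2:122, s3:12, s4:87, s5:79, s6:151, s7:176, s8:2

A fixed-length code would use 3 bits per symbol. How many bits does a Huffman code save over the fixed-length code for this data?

307

Fixed-length: 3 bits × 640 symbols = 1920 bits.
Huffman merges:
s8(2) + s1(11) → 13
s3(12) + 13 → 25
25 + s5(79) → 104
s4(87) + 104 → 191
s2(122) + s6(151) → 273
s7(176) + 191 → 367
273 + 367 → 640
Huffman total = 13 + 25 + 104 + 191 + 273 + 367 + 640 = 1613 bits.
Saving = 1920 − 1613 = 307 bits.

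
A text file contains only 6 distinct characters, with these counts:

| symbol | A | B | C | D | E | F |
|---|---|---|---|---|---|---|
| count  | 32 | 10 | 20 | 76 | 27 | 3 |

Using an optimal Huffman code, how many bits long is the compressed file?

Build the Huffman tree bottom-up:
merge F(3) and B(10): 13
merge 13 and C(20): 33
merge E(27) and A(32): 59
merge 33 and 59: 92
merge D(76) and 92: 168
Each symbol's bit-cost is frequency × depth; summing gives 365 bits (equivalently 13 + 33 + 59 + 92 + 168).

365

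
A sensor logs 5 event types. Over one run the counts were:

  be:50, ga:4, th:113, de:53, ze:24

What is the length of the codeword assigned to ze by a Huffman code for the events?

4

Build the tree from the bottom:
merge ga(4) and ze(24): 28
merge 28 and be(50): 78
merge de(53) and 78: 131
merge th(113) and 131: 244
ze sits 4 levels below the root, so its codeword is 4 bits.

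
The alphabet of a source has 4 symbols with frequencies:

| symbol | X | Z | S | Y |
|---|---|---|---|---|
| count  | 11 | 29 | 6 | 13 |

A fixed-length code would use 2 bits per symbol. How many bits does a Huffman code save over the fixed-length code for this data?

Fixed-length: 2 bits × 59 symbols = 118 bits.
Huffman merges:
combine S(6), X(11) → 17
combine Y(13), 17 → 30
combine Z(29), 30 → 59
Huffman total = 17 + 30 + 59 = 106 bits.
Saving = 118 − 106 = 12 bits.

12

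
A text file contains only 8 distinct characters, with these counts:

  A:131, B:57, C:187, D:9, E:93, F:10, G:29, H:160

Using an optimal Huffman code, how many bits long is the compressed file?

Merge the two smallest weights repeatedly:
merge D(9) and F(10): 19
merge 19 and G(29): 48
merge 48 and B(57): 105
merge E(93) and 105: 198
merge A(131) and H(160): 291
merge C(187) and 198: 385
merge 291 and 385: 676
Total encoded bits = sum of merged weights = 19 + 48 + 105 + 198 + 291 + 385 + 676 = 1722.

1722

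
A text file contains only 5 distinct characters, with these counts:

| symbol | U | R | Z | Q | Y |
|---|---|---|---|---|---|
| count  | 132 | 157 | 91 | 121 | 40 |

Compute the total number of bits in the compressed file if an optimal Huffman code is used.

Greedily combine the two least-frequent nodes:
combine Y(40), Z(91) → 131
combine Q(121), 131 → 252
combine U(132), R(157) → 289
combine 252, 289 → 541
Each symbol's bit-cost is frequency × depth; summing gives 1213 bits (equivalently 131 + 252 + 289 + 541).

1213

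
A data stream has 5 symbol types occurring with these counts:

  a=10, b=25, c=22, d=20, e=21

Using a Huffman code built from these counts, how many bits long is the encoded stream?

Greedily combine the two least-frequent nodes:
merge a(10) and d(20): 30
merge e(21) and c(22): 43
merge b(25) and 30: 55
merge 43 and 55: 98
Total encoded bits = sum of merged weights = 30 + 43 + 55 + 98 = 226.

226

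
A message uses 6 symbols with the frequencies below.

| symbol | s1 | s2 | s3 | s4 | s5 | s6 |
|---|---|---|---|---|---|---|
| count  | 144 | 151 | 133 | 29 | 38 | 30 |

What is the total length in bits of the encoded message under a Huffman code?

Greedily combine the two least-frequent nodes:
combine s4(29), s6(30) → 59
combine s5(38), 59 → 97
combine 97, s3(133) → 230
combine s1(144), s2(151) → 295
combine 230, 295 → 525
The encoded length is the sum of every internal node's weight: 59 + 97 + 230 + 295 + 525 = 1206 bits.

1206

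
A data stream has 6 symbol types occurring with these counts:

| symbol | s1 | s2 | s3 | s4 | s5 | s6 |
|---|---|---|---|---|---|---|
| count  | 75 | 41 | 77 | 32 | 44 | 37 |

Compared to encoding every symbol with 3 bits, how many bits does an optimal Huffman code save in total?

152

Fixed-length: 3 bits × 306 symbols = 918 bits.
Huffman merges:
merge s4(32) and s6(37): 69
merge s2(41) and s5(44): 85
merge 69 and s1(75): 144
merge s3(77) and 85: 162
merge 144 and 162: 306
Huffman total = 69 + 85 + 144 + 162 + 306 = 766 bits.
Saving = 918 − 766 = 152 bits.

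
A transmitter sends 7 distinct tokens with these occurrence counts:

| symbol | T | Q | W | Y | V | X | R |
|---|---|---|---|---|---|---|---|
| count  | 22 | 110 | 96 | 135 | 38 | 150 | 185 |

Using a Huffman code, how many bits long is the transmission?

Merge the two smallest weights repeatedly:
combine T(22), V(38) → 60
combine 60, W(96) → 156
combine Q(110), Y(135) → 245
combine X(150), 156 → 306
combine R(185), 245 → 430
combine 306, 430 → 736
Total encoded bits = sum of merged weights = 60 + 156 + 245 + 306 + 430 + 736 = 1933.

1933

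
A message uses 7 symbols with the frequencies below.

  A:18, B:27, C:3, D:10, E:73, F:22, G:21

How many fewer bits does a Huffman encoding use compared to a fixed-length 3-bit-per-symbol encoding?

Fixed-length: 3 bits × 174 symbols = 522 bits.
Huffman merges:
C(3) + D(10) → 13
13 + A(18) → 31
G(21) + F(22) → 43
B(27) + 31 → 58
43 + 58 → 101
E(73) + 101 → 174
Huffman total = 13 + 31 + 43 + 58 + 101 + 174 = 420 bits.
Saving = 522 − 420 = 102 bits.

102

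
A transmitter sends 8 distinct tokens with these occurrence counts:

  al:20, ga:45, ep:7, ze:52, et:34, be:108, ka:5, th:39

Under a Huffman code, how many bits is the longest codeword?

5

Merge the two lowest-weight nodes at each step:
combine ka(5), ep(7) → 12
combine 12, al(20) → 32
combine 32, et(34) → 66
combine th(39), ga(45) → 84
combine ze(52), 66 → 118
combine 84, be(108) → 192
combine 118, 192 → 310
The first pair merged (ka, ep) ends up deepest, at depth 5.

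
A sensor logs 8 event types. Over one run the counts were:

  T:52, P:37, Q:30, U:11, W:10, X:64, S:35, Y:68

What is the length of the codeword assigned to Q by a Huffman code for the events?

Repeatedly merge the two smallest:
merge W(10) and U(11): 21
merge 21 and Q(30): 51
merge S(35) and P(37): 72
merge 51 and T(52): 103
merge X(64) and Y(68): 132
merge 72 and 103: 175
merge 132 and 175: 307
The subtree containing Q is merged 4 times, so code length = 4.

4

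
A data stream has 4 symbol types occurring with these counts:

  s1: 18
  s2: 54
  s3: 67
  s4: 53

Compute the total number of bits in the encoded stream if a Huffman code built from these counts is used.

Build the Huffman tree bottom-up:
combine s1(18), s4(53) → 71
combine s2(54), s3(67) → 121
combine 71, 121 → 192
Total encoded bits = sum of merged weights = 71 + 121 + 192 = 384.

384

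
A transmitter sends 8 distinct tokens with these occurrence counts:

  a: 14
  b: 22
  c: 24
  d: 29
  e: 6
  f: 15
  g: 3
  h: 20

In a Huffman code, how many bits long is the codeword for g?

5

Repeatedly merge the two smallest:
g(3) + e(6) → 9
9 + a(14) → 23
f(15) + h(20) → 35
b(22) + 23 → 45
c(24) + d(29) → 53
35 + 45 → 80
53 + 80 → 133
g's leaf is at depth 5, giving a 5-bit codeword.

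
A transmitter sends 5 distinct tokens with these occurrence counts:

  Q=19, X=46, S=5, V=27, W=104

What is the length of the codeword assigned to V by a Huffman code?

Huffman merges, smallest pair first:
merge S(5) and Q(19): 24
merge 24 and V(27): 51
merge X(46) and 51: 97
merge 97 and W(104): 201
The subtree containing V is merged 3 times, so code length = 3.

3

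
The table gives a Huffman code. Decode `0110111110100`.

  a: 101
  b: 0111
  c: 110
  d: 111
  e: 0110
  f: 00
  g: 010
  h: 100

edch

Read left to right; each codeword is recognised as soon as it completes (prefix code):
  0110→e | 111→d | 110→c | 100→h
Decoded message: edch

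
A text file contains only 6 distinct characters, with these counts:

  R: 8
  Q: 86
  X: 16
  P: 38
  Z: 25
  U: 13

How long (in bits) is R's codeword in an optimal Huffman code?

Huffman merges, smallest pair first:
combine R(8), U(13) → 21
combine X(16), 21 → 37
combine Z(25), 37 → 62
combine P(38), 62 → 100
combine Q(86), 100 → 186
R sits 5 levels below the root, so its codeword is 5 bits.

5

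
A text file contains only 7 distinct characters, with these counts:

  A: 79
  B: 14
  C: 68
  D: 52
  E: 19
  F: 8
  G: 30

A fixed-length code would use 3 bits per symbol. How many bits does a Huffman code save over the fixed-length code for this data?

136

Fixed-length: 3 bits × 270 symbols = 810 bits.
Huffman merges:
combine F(8), B(14) → 22
combine E(19), 22 → 41
combine G(30), 41 → 71
combine D(52), C(68) → 120
combine 71, A(79) → 150
combine 120, 150 → 270
Huffman total = 22 + 41 + 71 + 120 + 150 + 270 = 674 bits.
Saving = 810 − 674 = 136 bits.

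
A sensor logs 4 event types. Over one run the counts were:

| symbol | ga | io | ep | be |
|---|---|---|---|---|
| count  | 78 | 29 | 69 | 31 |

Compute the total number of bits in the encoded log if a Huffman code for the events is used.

396

Build the Huffman tree bottom-up:
combine io(29), be(31) → 60
combine 60, ep(69) → 129
combine ga(78), 129 → 207
Total encoded bits = sum of merged weights = 60 + 129 + 207 = 396.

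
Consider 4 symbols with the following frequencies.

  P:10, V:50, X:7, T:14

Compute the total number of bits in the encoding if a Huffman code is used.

129

Greedily combine the two least-frequent nodes:
combine X(7), P(10) → 17
combine T(14), 17 → 31
combine 31, V(50) → 81
Total encoded bits = sum of merged weights = 17 + 31 + 81 = 129.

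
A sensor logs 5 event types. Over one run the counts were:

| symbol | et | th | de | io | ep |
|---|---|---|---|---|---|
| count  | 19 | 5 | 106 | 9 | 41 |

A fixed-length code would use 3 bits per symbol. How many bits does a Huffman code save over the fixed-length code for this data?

Fixed-length: 3 bits × 180 symbols = 540 bits.
Huffman merges:
th(5) + io(9) → 14
14 + et(19) → 33
33 + ep(41) → 74
74 + de(106) → 180
Huffman total = 14 + 33 + 74 + 180 = 301 bits.
Saving = 540 − 301 = 239 bits.

239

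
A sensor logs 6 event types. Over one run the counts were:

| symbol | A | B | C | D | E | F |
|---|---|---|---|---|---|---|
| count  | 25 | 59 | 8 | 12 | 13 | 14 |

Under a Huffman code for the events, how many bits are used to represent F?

Repeatedly merge the two smallest:
merge C(8) and D(12): 20
merge E(13) and F(14): 27
merge 20 and A(25): 45
merge 27 and 45: 72
merge B(59) and 72: 131
F sits 3 levels below the root, so its codeword is 3 bits.

3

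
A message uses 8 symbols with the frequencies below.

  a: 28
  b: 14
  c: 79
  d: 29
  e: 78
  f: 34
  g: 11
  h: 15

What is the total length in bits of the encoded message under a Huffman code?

Build the Huffman tree bottom-up:
combine g(11), b(14) → 25
combine h(15), 25 → 40
combine a(28), d(29) → 57
combine f(34), 40 → 74
combine 57, 74 → 131
combine e(78), c(79) → 157
combine 131, 157 → 288
The encoded length is the sum of every internal node's weight: 25 + 40 + 57 + 74 + 131 + 157 + 288 = 772 bits.

772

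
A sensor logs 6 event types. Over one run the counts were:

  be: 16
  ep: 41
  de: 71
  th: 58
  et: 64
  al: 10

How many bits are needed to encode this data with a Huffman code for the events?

613

Merge the two smallest weights repeatedly:
combine al(10), be(16) → 26
combine 26, ep(41) → 67
combine th(58), et(64) → 122
combine 67, de(71) → 138
combine 122, 138 → 260
The encoded length is the sum of every internal node's weight: 26 + 67 + 122 + 138 + 260 = 613 bits.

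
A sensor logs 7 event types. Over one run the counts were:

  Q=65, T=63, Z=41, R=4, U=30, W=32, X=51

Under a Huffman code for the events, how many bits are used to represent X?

3

Huffman merges, smallest pair first:
combine R(4), U(30) → 34
combine W(32), 34 → 66
combine Z(41), X(51) → 92
combine T(63), Q(65) → 128
combine 66, 92 → 158
combine 128, 158 → 286
X sits 3 levels below the root, so its codeword is 3 bits.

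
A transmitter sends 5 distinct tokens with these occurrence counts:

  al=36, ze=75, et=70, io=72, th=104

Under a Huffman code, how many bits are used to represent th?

Repeatedly merge the two smallest:
merge al(36) and et(70): 106
merge io(72) and ze(75): 147
merge th(104) and 106: 210
merge 147 and 210: 357
th sits 2 levels below the root, so its codeword is 2 bits.

2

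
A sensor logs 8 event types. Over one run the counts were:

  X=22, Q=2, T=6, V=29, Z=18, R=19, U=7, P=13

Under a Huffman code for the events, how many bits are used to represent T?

Repeatedly merge the two smallest:
Q(2) + T(6) → 8
U(7) + 8 → 15
P(13) + 15 → 28
Z(18) + R(19) → 37
X(22) + 28 → 50
V(29) + 37 → 66
50 + 66 → 116
T sits 5 levels below the root, so its codeword is 5 bits.

5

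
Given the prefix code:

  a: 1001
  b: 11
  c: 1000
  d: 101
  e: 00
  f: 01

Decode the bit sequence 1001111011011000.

Read left to right; each codeword is recognised as soon as it completes (prefix code):
  1001→a | 11→b | 101→d | 101→d | 1000→c
Decoded message: abddc

abddc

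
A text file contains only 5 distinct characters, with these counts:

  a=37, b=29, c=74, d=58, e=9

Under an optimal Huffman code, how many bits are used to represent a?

Repeatedly merge the two smallest:
e(9) + b(29) → 38
a(37) + 38 → 75
d(58) + c(74) → 132
75 + 132 → 207
a's leaf is at depth 2, giving a 2-bit codeword.

2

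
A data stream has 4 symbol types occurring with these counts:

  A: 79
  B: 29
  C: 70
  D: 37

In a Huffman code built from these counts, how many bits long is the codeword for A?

1

Huffman merges, smallest pair first:
merge B(29) and D(37): 66
merge 66 and C(70): 136
merge A(79) and 136: 215
A is merged only at the final step, so code length = 1.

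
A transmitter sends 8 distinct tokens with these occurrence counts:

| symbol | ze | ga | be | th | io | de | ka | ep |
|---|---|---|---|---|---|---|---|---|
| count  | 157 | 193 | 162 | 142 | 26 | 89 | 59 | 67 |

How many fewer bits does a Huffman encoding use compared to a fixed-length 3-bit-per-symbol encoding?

Fixed-length: 3 bits × 895 symbols = 2685 bits.
Huffman merges:
combine io(26), ka(59) → 85
combine ep(67), 85 → 152
combine de(89), th(142) → 231
combine 152, ze(157) → 309
combine be(162), ga(193) → 355
combine 231, 309 → 540
combine 355, 540 → 895
Huffman total = 85 + 152 + 231 + 309 + 355 + 540 + 895 = 2567 bits.
Saving = 2685 − 2567 = 118 bits.

118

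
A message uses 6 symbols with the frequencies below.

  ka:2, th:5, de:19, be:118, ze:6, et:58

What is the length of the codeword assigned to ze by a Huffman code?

4

Repeatedly merge the two smallest:
merge ka(2) and th(5): 7
merge ze(6) and 7: 13
merge 13 and de(19): 32
merge 32 and et(58): 90
merge 90 and be(118): 208
ze's leaf is at depth 4, giving a 4-bit codeword.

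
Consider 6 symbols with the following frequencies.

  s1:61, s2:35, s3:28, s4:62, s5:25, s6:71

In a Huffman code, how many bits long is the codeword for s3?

4

Repeatedly merge the two smallest:
combine s5(25), s3(28) → 53
combine s2(35), 53 → 88
combine s1(61), s4(62) → 123
combine s6(71), 88 → 159
combine 123, 159 → 282
s3 sits 4 levels below the root, so its codeword is 4 bits.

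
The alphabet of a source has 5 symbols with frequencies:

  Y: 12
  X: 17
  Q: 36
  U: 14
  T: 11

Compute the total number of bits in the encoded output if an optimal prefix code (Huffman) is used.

Merge the two smallest weights repeatedly:
combine T(11), Y(12) → 23
combine U(14), X(17) → 31
combine 23, 31 → 54
combine Q(36), 54 → 90
The encoded length is the sum of every internal node's weight: 23 + 31 + 54 + 90 = 198 bits.

198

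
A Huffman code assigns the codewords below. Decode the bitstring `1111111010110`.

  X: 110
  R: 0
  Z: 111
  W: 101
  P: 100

Read left to right; each codeword is recognised as soon as it completes (prefix code):
  111→Z | 111→Z | 101→W | 0→R | 110→X
Decoded message: ZZWRX

ZZWRX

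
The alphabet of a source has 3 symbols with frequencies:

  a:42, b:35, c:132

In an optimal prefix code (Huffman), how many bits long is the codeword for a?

2

Build the tree from the bottom:
combine b(35), a(42) → 77
combine 77, c(132) → 209
The subtree containing a is merged 2 times, so code length = 2.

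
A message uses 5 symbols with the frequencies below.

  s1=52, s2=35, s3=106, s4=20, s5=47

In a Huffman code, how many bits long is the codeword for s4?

Huffman merges, smallest pair first:
merge s4(20) and s2(35): 55
merge s5(47) and s1(52): 99
merge 55 and 99: 154
merge s3(106) and 154: 260
s4's leaf is at depth 3, giving a 3-bit codeword.

3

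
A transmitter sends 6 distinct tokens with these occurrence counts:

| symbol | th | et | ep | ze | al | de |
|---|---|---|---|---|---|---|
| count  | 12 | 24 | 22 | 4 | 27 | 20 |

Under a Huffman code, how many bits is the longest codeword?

Merge the two lowest-weight nodes at each step:
combine ze(4), th(12) → 16
combine 16, de(20) → 36
combine ep(22), et(24) → 46
combine al(27), 36 → 63
combine 46, 63 → 109
The first pair merged (ze, th) ends up deepest, at depth 4.

4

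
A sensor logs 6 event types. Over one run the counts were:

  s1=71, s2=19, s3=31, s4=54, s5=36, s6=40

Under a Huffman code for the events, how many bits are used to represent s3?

3

Huffman merges, smallest pair first:
combine s2(19), s3(31) → 50
combine s5(36), s6(40) → 76
combine 50, s4(54) → 104
combine s1(71), 76 → 147
combine 104, 147 → 251
The subtree containing s3 is merged 3 times, so code length = 3.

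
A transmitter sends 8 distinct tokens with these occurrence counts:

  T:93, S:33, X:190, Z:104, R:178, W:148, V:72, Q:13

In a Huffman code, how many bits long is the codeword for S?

Build the tree from the bottom:
merge Q(13) and S(33): 46
merge 46 and V(72): 118
merge T(93) and Z(104): 197
merge 118 and W(148): 266
merge R(178) and X(190): 368
merge 197 and 266: 463
merge 368 and 463: 831
S's leaf is at depth 5, giving a 5-bit codeword.

5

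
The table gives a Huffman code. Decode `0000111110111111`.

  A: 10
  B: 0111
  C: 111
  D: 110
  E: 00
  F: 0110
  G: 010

Read left to right; each codeword is recognised as soon as it completes (prefix code):
  00→E | 00→E | 111→C | 110→D | 111→C | 111→C
Decoded message: EECDCC

EECDCC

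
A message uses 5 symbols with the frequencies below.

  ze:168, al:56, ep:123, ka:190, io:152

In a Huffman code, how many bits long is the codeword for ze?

Build the tree from the bottom:
merge al(56) and ep(123): 179
merge io(152) and ze(168): 320
merge 179 and ka(190): 369
merge 320 and 369: 689
ze's leaf is at depth 2, giving a 2-bit codeword.

2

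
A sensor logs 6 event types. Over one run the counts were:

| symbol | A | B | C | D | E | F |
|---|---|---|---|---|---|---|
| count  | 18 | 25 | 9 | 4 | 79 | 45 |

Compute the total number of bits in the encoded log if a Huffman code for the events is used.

Greedily combine the two least-frequent nodes:
merge D(4) and C(9): 13
merge 13 and A(18): 31
merge B(25) and 31: 56
merge F(45) and 56: 101
merge E(79) and 101: 180
The encoded length is the sum of every internal node's weight: 13 + 31 + 56 + 101 + 180 = 381 bits.

381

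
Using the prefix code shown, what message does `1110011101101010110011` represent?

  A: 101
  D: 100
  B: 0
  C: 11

CDCAABADC

Read left to right; each codeword is recognised as soon as it completes (prefix code):
  11→C | 100→D | 11→C | 101→A | 101→A | 0→B | 101→A | 100→D | 11→C
Decoded message: CDCAABADC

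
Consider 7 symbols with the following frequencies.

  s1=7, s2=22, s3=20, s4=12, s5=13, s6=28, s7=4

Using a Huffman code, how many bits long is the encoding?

279

Greedily combine the two least-frequent nodes:
merge s7(4) and s1(7): 11
merge 11 and s4(12): 23
merge s5(13) and s3(20): 33
merge s2(22) and 23: 45
merge s6(28) and 33: 61
merge 45 and 61: 106
Total encoded bits = sum of merged weights = 11 + 23 + 33 + 45 + 61 + 106 = 279.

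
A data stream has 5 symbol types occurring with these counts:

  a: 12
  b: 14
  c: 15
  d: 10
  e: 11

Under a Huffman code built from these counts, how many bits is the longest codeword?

3

Merge the two lowest-weight nodes at each step:
merge d(10) and e(11): 21
merge a(12) and b(14): 26
merge c(15) and 21: 36
merge 26 and 36: 62
Maximum depth reached is 3.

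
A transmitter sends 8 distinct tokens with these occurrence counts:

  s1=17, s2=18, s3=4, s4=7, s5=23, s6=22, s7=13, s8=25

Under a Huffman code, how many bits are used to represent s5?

3

Build the tree from the bottom:
combine s3(4), s4(7) → 11
combine 11, s7(13) → 24
combine s1(17), s2(18) → 35
combine s6(22), s5(23) → 45
combine 24, s8(25) → 49
combine 35, 45 → 80
combine 49, 80 → 129
s5's leaf is at depth 3, giving a 3-bit codeword.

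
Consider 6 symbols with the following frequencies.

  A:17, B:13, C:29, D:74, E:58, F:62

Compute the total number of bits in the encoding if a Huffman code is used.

595

Merge the two smallest weights repeatedly:
combine B(13), A(17) → 30
combine C(29), 30 → 59
combine E(58), 59 → 117
combine F(62), D(74) → 136
combine 117, 136 → 253
Total encoded bits = sum of merged weights = 30 + 59 + 117 + 136 + 253 = 595.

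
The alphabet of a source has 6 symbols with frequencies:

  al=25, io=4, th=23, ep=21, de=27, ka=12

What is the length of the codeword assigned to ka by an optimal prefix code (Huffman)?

Repeatedly merge the two smallest:
combine io(4), ka(12) → 16
combine 16, ep(21) → 37
combine th(23), al(25) → 48
combine de(27), 37 → 64
combine 48, 64 → 112
The subtree containing ka is merged 4 times, so code length = 4.

4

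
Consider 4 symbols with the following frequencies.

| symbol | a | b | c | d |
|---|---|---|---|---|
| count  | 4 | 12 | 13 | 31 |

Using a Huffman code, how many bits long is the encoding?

Greedily combine the two least-frequent nodes:
a(4) + b(12) → 16
c(13) + 16 → 29
29 + d(31) → 60
Total encoded bits = sum of merged weights = 16 + 29 + 60 = 105.

105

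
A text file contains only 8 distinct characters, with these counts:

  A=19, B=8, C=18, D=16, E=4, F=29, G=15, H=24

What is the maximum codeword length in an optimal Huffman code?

4

Merge the two lowest-weight nodes at each step:
combine E(4), B(8) → 12
combine 12, G(15) → 27
combine D(16), C(18) → 34
combine A(19), H(24) → 43
combine 27, F(29) → 56
combine 34, 43 → 77
combine 56, 77 → 133
The first pair merged (E, B) ends up deepest, at depth 4.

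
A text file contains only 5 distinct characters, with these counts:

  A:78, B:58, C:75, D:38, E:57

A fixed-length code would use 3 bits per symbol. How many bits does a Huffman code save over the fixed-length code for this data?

Fixed-length: 3 bits × 306 symbols = 918 bits.
Huffman merges:
combine D(38), E(57) → 95
combine B(58), C(75) → 133
combine A(78), 95 → 173
combine 133, 173 → 306
Huffman total = 95 + 133 + 173 + 306 = 707 bits.
Saving = 918 − 707 = 211 bits.

211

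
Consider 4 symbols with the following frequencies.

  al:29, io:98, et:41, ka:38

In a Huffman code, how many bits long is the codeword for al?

3

Huffman merges, smallest pair first:
merge al(29) and ka(38): 67
merge et(41) and 67: 108
merge io(98) and 108: 206
The subtree containing al is merged 3 times, so code length = 3.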